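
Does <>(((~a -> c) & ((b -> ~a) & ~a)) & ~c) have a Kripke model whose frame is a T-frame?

1. <>(((~a -> c) & ((b -> ~a) & ~a)) & ~c), u
2. ((~a -> c) & ((b -> ~a) & ~a)) & ~c, v   [<>-rule on 1: fresh world v, uRv]
3. (~a -> c) & ((b -> ~a) & ~a), v   [&-rule on 2]
4. ~c, v   [&-rule on 2]
5. ~a -> c, v   [&-rule on 3]
6. (b -> ~a) & ~a, v   [&-rule on 3]
7. b -> ~a, v   [&-rule on 6]
8. ~a, v   [&-rule on 6]
9. c, v   [->-rule on 5 (branches; this branch)]
Accessibility: uRu, uRv, vRv
Branch closes: c and ~c both at v.
All branches of the tableau close; one closing branch shown above.

Unsatisfiable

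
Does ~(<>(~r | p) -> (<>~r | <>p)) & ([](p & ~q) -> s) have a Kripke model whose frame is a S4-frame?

1. ~(<>(~r | p) -> (<>~r | <>p)) & ([](p & ~q) -> s), w0
2. ~(<>(~r | p) -> (<>~r | <>p)), w0
3. [](p & ~q) -> s, w0
4. <>(~r | p), w0
5. ~(<>~r | <>p), w0
6. ~<>~r, w0
7. ~<>p, w0
8. r, w0
9. ~p, w0
10. s, w0
11. ~r | p, w1
12. r, w1
13. ~p, w1
14. p, w1
Accessibility: w0Rw0, w0Rw1, w1Rw1
Branch closes: p and ~p both at w1.
(One branch shown.) All branches close.

Unsatisfiable (every branch closes)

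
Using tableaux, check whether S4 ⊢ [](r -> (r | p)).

Valid in S4

Tableau for the negation ~[](r -> (r | p)):
1. ~[](r -> (r | p)), u
2. ~(r -> (r | p)), v   [~[]-rule on 1: fresh world v, uRv]
3. r, v   [~->-rule on 2]
4. ~(r | p), v   [~->-rule on 2]
5. ~r, v   [~|-rule on 4]
6. ~p, v   [~|-rule on 4]
Accessibility: uRu, uRv, vRv
Branch closes: r and ~r both at v.
All branches of the negation close; one closing branch shown above.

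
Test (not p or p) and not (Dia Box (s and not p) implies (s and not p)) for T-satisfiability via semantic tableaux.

Satisfiable (open branch found)

1. (not p or p) and not (Dia Box (s and not p) implies (s and not p)), w0
2. not p or p, w0   [and-rule on 1]
3. not (Dia Box (s and not p) implies (s and not p)), w0   [and-rule on 1]
4. Dia Box (s and not p), w0   [neg-implies-rule on 3]
5. not (s and not p), w0   [neg-implies-rule on 3]
6. p, w0   [or-rule on 2 (branches; this branch)]
7. Box (s and not p), w1   [Dia-rule on 4: fresh world w1, w0Rw1]
8. s and not p, w1   [Box-rule on 7 via w1Rw1]
9. s, w1   [and-rule on 8]
10. not p, w1   [and-rule on 8]
Accessibility: w0Rw0, w0Rw1, w1Rw1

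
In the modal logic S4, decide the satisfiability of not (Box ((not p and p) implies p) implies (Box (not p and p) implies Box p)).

Unsatisfiable (every branch closes)

1. not (Box ((not p and p) implies p) implies (Box (not p and p) implies Box p)), u
2. Box ((not p and p) implies p), u
3. not (Box (not p and p) implies Box p), u
4. Box (not p and p), u
5. not Box p, u
6. (not p and p) implies p, u
7. not p and p, u
8. not p, u
9. p, u
Accessibility: uRu
Branch closes: p and not p both at u.
Every branch closes; the branch above is one of them.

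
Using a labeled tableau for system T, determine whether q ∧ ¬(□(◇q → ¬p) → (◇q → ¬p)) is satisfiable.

Unsatisfiable (every branch closes)

1. q ∧ ¬(□(◇q → ¬p) → (◇q → ¬p)), u
2. q, u
3. ¬(□(◇q → ¬p) → (◇q → ¬p)), u
4. □(◇q → ¬p), u
5. ¬(◇q → ¬p), u
6. ◇q, u
7. p, u
8. ◇q → ¬p, u
9. ¬◇q, u
10. ¬q, u
Accessibility: uRu
Branch closes: q and ¬q both at u.
(One branch shown.) All branches close.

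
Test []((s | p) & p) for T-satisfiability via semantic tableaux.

Yes, satisfiable

1. []((s | p) & p), w0
2. (s | p) & p, w0   [[]-rule on 1 via w0Rw0]
3. s | p, w0   [&-rule on 2]
4. p, w0   [&-rule on 2]
Accessibility: w0Rw0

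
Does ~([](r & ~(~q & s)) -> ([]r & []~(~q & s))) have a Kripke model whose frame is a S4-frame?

1. ~([](r & ~(~q & s)) -> ([]r & []~(~q & s))), 0
2. [](r & ~(~q & s)), 0
3. ~([]r & []~(~q & s)), 0
4. r & ~(~q & s), 0
5. r, 0
6. ~(~q & s), 0
7. ~[]~(~q & s), 0
8. ~s, 0
9. ~q & s, 1
10. ~q, 1
11. s, 1
12. r & ~(~q & s), 1
13. r, 1
14. ~(~q & s), 1
15. ~s, 1
Accessibility: 0R0, 0R1, 1R1
Branch closes: s and ~s both at 1.
All branches of the tableau close; one closing branch shown above.

Unsatisfiable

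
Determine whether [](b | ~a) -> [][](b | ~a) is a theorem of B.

Invalid (countermodel exists)

Tableau for the negation ~([](b | ~a) -> [][](b | ~a)):
1. ~([](b | ~a) -> [][](b | ~a)), w0
2. [](b | ~a), w0
3. ~[][](b | ~a), w0
4. b | ~a, w0
5. ~a, w0
6. ~[](b | ~a), w1
7. b | ~a, w1
8. ~a, w1
9. ~(b | ~a), w2
10. ~b, w2
11. a, w2
Accessibility: w0Rw0, w0Rw1, w1Rw0, w1Rw1, w1Rw2, w2Rw1, w2Rw2
The negation has an open branch (countermodel exists).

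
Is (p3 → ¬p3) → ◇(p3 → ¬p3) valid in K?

Invalid (countermodel exists)

Tableau for the negation ¬((p3 → ¬p3) → ◇(p3 → ¬p3)):
1. ¬((p3 → ¬p3) → ◇(p3 → ¬p3)), u
2. p3 → ¬p3, u
3. ¬◇(p3 → ¬p3), u
4. ¬p3, u
The negation has an open branch (countermodel exists).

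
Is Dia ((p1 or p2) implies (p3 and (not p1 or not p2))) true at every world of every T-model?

Tableau for the negation not Dia ((p1 or p2) implies (p3 and (not p1 or not p2))):
1. not Dia ((p1 or p2) implies (p3 and (not p1 or not p2))), w0
2. not ((p1 or p2) implies (p3 and (not p1 or not p2))), w0
3. p1 or p2, w0
4. not (p3 and (not p1 or not p2)), w0
5. p2, w0
6. not (not p1 or not p2), w0
7. p1, w0
Accessibility: w0Rw0
The negation has an open branch (countermodel exists).

No, not valid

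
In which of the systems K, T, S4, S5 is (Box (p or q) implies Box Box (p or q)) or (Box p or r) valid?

S4-tableau for the negation not ((Box (p or q) implies Box Box (p or q)) or (Box p or r)):
1. not ((Box (p or q) implies Box Box (p or q)) or (Box p or r)), 0
2. not (Box (p or q) implies Box Box (p or q)), 0   [neg-or-rule on 1]
3. not (Box p or r), 0   [neg-or-rule on 1]
4. Box (p or q), 0   [neg-implies-rule on 2]
5. not Box Box (p or q), 0   [neg-implies-rule on 2]
6. not Box p, 0   [neg-or-rule on 3]
7. not r, 0   [neg-or-rule on 3]
8. p or q, 0   [Box-rule on 4 via 0R0]
9. q, 0   [or-rule on 8 (branches; this branch)]
10. not Box (p or q), 1   [neg-Box-rule on 5: fresh world 1, 0R1]
11. p or q, 1   [Box-rule on 4 via 0R1]
12. q, 1   [or-rule on 11 (branches; this branch)]
13. not p, 2   [neg-Box-rule on 6: fresh world 2, 0R2]
14. p or q, 2   [Box-rule on 4 via 0R2]
15. q, 2   [or-rule on 14 (branches; this branch)]
16. not (p or q), 3   [neg-Box-rule on 10: fresh world 3, 1R3]
17. not p, 3   [neg-or-rule on 16]
18. not q, 3   [neg-or-rule on 16]
19. p or q, 3   [Box-rule on 4 via 0R3]
20. q, 3   [or-rule on 19 (branches; this branch)]
Accessibility: 0R0, 0R1, 0R2, 0R3, 1R1, 1R3, 2R2, 3R3
Branch closes: q and not q both at 3.
Every branch closes (one shown): valid in S4, hence also in S5 (every theorem of S4 is a theorem of S5).
T-tableau for the negation not ((Box (p or q) implies Box Box (p or q)) or (Box p or r)):
1. not ((Box (p or q) implies Box Box (p or q)) or (Box p or r)), 0
2. not (Box (p or q) implies Box Box (p or q)), 0   [neg-or-rule on 1]
3. not (Box p or r), 0   [neg-or-rule on 1]
4. Box (p or q), 0   [neg-implies-rule on 2]
5. not Box Box (p or q), 0   [neg-implies-rule on 2]
6. not Box p, 0   [neg-or-rule on 3]
7. not r, 0   [neg-or-rule on 3]
8. p or q, 0   [Box-rule on 4 via 0R0]
9. q, 0   [or-rule on 8 (branches; this branch)]
10. not Box (p or q), 1   [neg-Box-rule on 5: fresh world 1, 0R1]
11. p or q, 1   [Box-rule on 4 via 0R1]
12. q, 1   [or-rule on 11 (branches; this branch)]
13. not p, 2   [neg-Box-rule on 6: fresh world 2, 0R2]
14. p or q, 2   [Box-rule on 4 via 0R2]
15. q, 2   [or-rule on 14 (branches; this branch)]
16. not (p or q), 3   [neg-Box-rule on 10: fresh world 3, 1R3]
17. not p, 3   [neg-or-rule on 16]
18. not q, 3   [neg-or-rule on 16]
Accessibility: 0R0, 0R1, 0R2, 1R1, 1R3, 2R2, 3R3
Complete open branch: countermodel on a T-frame, so not valid in T, nor in K (the same frame is also a K-frame).

S4, S5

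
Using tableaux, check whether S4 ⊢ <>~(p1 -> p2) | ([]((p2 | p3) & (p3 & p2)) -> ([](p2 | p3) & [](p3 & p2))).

Tableau for the negation ~(<>~(p1 -> p2) | ([]((p2 | p3) & (p3 & p2)) -> ([](p2 | p3) & [](p3 & p2)))):
1. ~(<>~(p1 -> p2) | ([]((p2 | p3) & (p3 & p2)) -> ([](p2 | p3) & [](p3 & p2)))), w0
2. ~<>~(p1 -> p2), w0
3. ~([]((p2 | p3) & (p3 & p2)) -> ([](p2 | p3) & [](p3 & p2))), w0
4. []((p2 | p3) & (p3 & p2)), w0
5. ~([](p2 | p3) & [](p3 & p2)), w0
6. p1 -> p2, w0
7. (p2 | p3) & (p3 & p2), w0
8. p2 | p3, w0
9. p3 & p2, w0
10. p3, w0
11. p2, w0
12. ~[](p3 & p2), w0
13. ~(p3 & p2), w1
14. p1 -> p2, w1
15. (p2 | p3) & (p3 & p2), w1
16. p2 | p3, w1
17. p3 & p2, w1
18. p3, w1
19. p2, w1
20. ~p2, w1
Accessibility: w0Rw0, w0Rw1, w1Rw1
Branch closes: p2 and ~p2 both at w1.
All branches of the negation close; one closing branch shown above.

Yes, valid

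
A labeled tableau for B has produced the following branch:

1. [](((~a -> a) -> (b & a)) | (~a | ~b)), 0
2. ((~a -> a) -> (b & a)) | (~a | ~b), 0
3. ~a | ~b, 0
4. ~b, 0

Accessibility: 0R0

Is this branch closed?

No world carries both an atom and its negation.

Open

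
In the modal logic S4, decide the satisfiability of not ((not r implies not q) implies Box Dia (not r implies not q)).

Yes, satisfiable

1. not ((not r implies not q) implies Box Dia (not r implies not q)), w0
2. not r implies not q, w0
3. not Box Dia (not r implies not q), w0
4. not q, w0
5. not Dia (not r implies not q), w1
6. not (not r implies not q), w1
7. not r, w1
8. q, w1
Accessibility: w0Rw0, w0Rw1, w1Rw1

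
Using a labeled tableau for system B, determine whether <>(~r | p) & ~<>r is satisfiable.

1. <>(~r | p) & ~<>r, w0
2. <>(~r | p), w0   [&-rule on 1]
3. ~<>r, w0   [&-rule on 1]
4. ~r, w0   [~<>-rule on 3 via w0Rw0]
5. ~r | p, w1   [<>-rule on 2: fresh world w1, w0Rw1]
6. ~r, w1   [~<>-rule on 3 via w0Rw1]
7. p, w1   [|-rule on 5 (branches; this branch)]
Accessibility: w0Rw0, w0Rw1, w1Rw0, w1Rw1

Satisfiable (open branch found)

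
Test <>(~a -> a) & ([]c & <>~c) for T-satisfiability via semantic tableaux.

Unsatisfiable (every branch closes)

1. <>(~a -> a) & ([]c & <>~c), u
2. <>(~a -> a), u
3. []c & <>~c, u
4. []c, u
5. <>~c, u
6. c, u
7. ~a -> a, v
8. c, v
9. a, v
10. ~c, w
11. c, w
Accessibility: uRu, uRv, uRw, vRv, wRw
Branch closes: c and ~c both at w.
(One branch shown.) All branches close.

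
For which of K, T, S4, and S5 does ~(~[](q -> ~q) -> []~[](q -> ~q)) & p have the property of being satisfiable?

K, T, S4

S4-tableau for the formula:
1. ~(~[](q -> ~q) -> []~[](q -> ~q)) & p, u
2. ~(~[](q -> ~q) -> []~[](q -> ~q)), u   [&-rule on 1]
3. p, u   [&-rule on 1]
4. ~[](q -> ~q), u   [~->-rule on 2]
5. ~[]~[](q -> ~q), u   [~->-rule on 2]
6. ~(q -> ~q), v   [~[]-rule on 4: fresh world v, uRv]
7. q, v   [~->-rule on 6]
8. [](q -> ~q), w   [~[]-rule on 5: fresh world w, uRw]
9. q -> ~q, w   [[]-rule on 8 via wRw]
10. ~q, w   [->-rule on 9 (branches; this branch)]
Accessibility: uRu, uRv, uRw, vRv, wRw
Complete open branch: satisfiable in S4, hence also in K, T (this S4-model is also a K-model and a T-model).
S5-tableau for the formula:
1. ~(~[](q -> ~q) -> []~[](q -> ~q)) & p, u
2. ~(~[](q -> ~q) -> []~[](q -> ~q)), u   [&-rule on 1]
3. p, u   [&-rule on 1]
4. ~[](q -> ~q), u   [~->-rule on 2]
5. ~[]~[](q -> ~q), u   [~->-rule on 2]
6. ~(q -> ~q), v   [~[]-rule on 4: fresh world v, uRv]
7. q, v   [~->-rule on 6]
8. [](q -> ~q), w   [~[]-rule on 5: fresh world w, uRw]
9. q -> ~q, u   [[]-rule on 8 via wRu]
10. q -> ~q, v   [[]-rule on 8 via wRv]
11. q -> ~q, w   [[]-rule on 8 via wRw]
12. ~q, u   [->-rule on 9 (branches; this branch)]
13. ~q, v   [->-rule on 10 (branches; this branch)]
Accessibility: uRu, uRv, uRw, vRu, vRv, vRw, wRu, wRv, wRw
Branch closes: q and ~q both at v.
Every branch closes (one shown): unsatisfiable in S5.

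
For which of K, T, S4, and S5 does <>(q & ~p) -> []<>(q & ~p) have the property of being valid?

S5

S5-tableau for the negation ~(<>(q & ~p) -> []<>(q & ~p)):
1. ~(<>(q & ~p) -> []<>(q & ~p)), 0
2. <>(q & ~p), 0
3. ~[]<>(q & ~p), 0
4. q & ~p, 1
5. q, 1
6. ~p, 1
7. ~<>(q & ~p), 2
8. ~(q & ~p), 0
9. ~(q & ~p), 1
10. ~(q & ~p), 2
11. p, 0
12. p, 1
Accessibility: 0R0, 0R1, 0R2, 1R0, 1R1, 1R2, 2R0, 2R1, 2R2
Branch closes: p and ~p both at 1.
Every branch closes (one shown): valid in S5.
S4-tableau for the negation ~(<>(q & ~p) -> []<>(q & ~p)):
1. ~(<>(q & ~p) -> []<>(q & ~p)), 0
2. <>(q & ~p), 0
3. ~[]<>(q & ~p), 0
4. q & ~p, 1
5. q, 1
6. ~p, 1
7. ~<>(q & ~p), 2
8. ~(q & ~p), 2
9. p, 2
Accessibility: 0R0, 0R1, 0R2, 1R1, 2R2
Complete open branch: countermodel on an S4-frame, so not valid in S4, nor in K, T (the same frame is also a K-frame and a T-frame).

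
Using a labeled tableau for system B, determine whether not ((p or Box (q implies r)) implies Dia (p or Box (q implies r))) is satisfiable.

1. not ((p or Box (q implies r)) implies Dia (p or Box (q implies r))), u
2. p or Box (q implies r), u
3. not Dia (p or Box (q implies r)), u
4. not (p or Box (q implies r)), u
5. not p, u
6. not Box (q implies r), u
7. Box (q implies r), u
8. q implies r, u
9. r, u
10. not (q implies r), v
11. q, v
12. not r, v
13. not (p or Box (q implies r)), v
14. not p, v
15. not Box (q implies r), v
16. q implies r, v
17. r, v
Accessibility: uRu, uRv, vRu, vRv
Branch closes: r and not r both at v.
(One branch shown.) All branches close.

Unsatisfiable (every branch closes)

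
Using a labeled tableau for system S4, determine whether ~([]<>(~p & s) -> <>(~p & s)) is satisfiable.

1. ~([]<>(~p & s) -> <>(~p & s)), 0
2. []<>(~p & s), 0
3. ~<>(~p & s), 0
4. <>(~p & s), 0
5. ~(~p & s), 0
6. ~s, 0
7. ~p & s, 1
8. ~p, 1
9. s, 1
10. <>(~p & s), 1
11. ~(~p & s), 1
12. ~s, 1
Accessibility: 0R0, 0R1, 1R1
Branch closes: s and ~s both at 1.
Every branch closes; the branch above is one of them.

No, unsatisfiable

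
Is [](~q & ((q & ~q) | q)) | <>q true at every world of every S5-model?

Tableau for the negation ~([](~q & ((q & ~q) | q)) | <>q):
1. ~([](~q & ((q & ~q) | q)) | <>q), w0
2. ~[](~q & ((q & ~q) | q)), w0   [~|-rule on 1]
3. ~<>q, w0   [~|-rule on 1]
4. ~q, w0   [~<>-rule on 3 via w0Rw0]
5. ~(~q & ((q & ~q) | q)), w1   [~[]-rule on 2: fresh world w1, w0Rw1]
6. ~q, w1   [~<>-rule on 3 via w0Rw1]
7. ~((q & ~q) | q), w1   [~&-rule on 5 (branches; this branch)]
8. ~(q & ~q), w1   [~|-rule on 7]
Accessibility: w0Rw0, w0Rw1, w1Rw0, w1Rw1
The negation has an open branch (countermodel exists).

No, not valid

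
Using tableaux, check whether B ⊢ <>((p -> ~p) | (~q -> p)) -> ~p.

Tableau for the negation ~(<>((p -> ~p) | (~q -> p)) -> ~p):
1. ~(<>((p -> ~p) | (~q -> p)) -> ~p), w0
2. <>((p -> ~p) | (~q -> p)), w0
3. p, w0
4. (p -> ~p) | (~q -> p), w1
5. ~q -> p, w1
6. p, w1
Accessibility: w0Rw0, w0Rw1, w1Rw0, w1Rw1
The negation has an open branch (countermodel exists).

No, not valid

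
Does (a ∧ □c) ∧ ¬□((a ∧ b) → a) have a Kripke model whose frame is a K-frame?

No, unsatisfiable

1. (a ∧ □c) ∧ ¬□((a ∧ b) → a), u
2. a ∧ □c, u
3. ¬□((a ∧ b) → a), u
4. a, u
5. □c, u
6. ¬((a ∧ b) → a), v
7. a ∧ b, v
8. ¬a, v
9. a, v
10. b, v
Accessibility: uRv
Branch closes: a and ¬a both at v.
Every branch closes; the branch above is one of them.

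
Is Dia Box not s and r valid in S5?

Tableau for the negation not (Dia Box not s and r):
1. not (Dia Box not s and r), u
2. not r, u   [neg-and-rule on 1 (branches; this branch)]
Accessibility: uRu
The negation has an open branch (countermodel exists).

Invalid (countermodel exists)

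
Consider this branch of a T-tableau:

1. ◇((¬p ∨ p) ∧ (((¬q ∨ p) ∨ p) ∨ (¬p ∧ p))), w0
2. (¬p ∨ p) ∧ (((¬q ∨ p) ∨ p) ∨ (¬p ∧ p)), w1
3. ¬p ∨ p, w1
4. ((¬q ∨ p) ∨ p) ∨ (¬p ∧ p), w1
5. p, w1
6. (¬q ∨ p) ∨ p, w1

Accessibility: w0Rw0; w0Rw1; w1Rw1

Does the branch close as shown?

Not closed

No world carries both an atom and its negation.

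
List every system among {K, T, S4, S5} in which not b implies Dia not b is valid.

T, S4, S5

T-tableau for the negation not (not b implies Dia not b):
1. not (not b implies Dia not b), u
2. not b, u
3. not Dia not b, u
4. b, u
Accessibility: uRu
Branch closes: b and not b both at u.
Every branch closes (one shown): valid in T, hence also in S4, S5 (every theorem of T is a theorem of S4 and S5).
K-tableau for the negation not (not b implies Dia not b):
1. not (not b implies Dia not b), u
2. not b, u
3. not Dia not b, u
Complete open branch: countermodel on a K-frame, so not valid in K.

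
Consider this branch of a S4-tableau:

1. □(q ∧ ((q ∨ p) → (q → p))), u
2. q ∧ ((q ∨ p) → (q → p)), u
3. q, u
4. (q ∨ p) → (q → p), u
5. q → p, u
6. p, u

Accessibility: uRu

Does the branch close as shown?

Not closed

There is no literal clash: for every atom and world, at most one sign appears.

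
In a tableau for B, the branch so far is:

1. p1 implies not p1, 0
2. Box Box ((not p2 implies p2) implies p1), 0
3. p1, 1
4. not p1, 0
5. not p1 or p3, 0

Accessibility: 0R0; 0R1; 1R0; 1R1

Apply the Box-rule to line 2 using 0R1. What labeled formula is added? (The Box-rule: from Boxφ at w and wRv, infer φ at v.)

Box ((not p2 implies p2) implies p1), 1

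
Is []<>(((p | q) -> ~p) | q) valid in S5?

Not valid

Tableau for the negation ~[]<>(((p | q) -> ~p) | q):
1. ~[]<>(((p | q) -> ~p) | q), w0
2. ~<>(((p | q) -> ~p) | q), w1
3. ~(((p | q) -> ~p) | q), w0
4. ~((p | q) -> ~p), w0
5. ~q, w0
6. p | q, w0
7. p, w0
8. ~(((p | q) -> ~p) | q), w1
9. ~((p | q) -> ~p), w1
10. ~q, w1
11. p | q, w1
12. p, w1
Accessibility: w0Rw0, w0Rw1, w1Rw0, w1Rw1
The negation has an open branch (countermodel exists).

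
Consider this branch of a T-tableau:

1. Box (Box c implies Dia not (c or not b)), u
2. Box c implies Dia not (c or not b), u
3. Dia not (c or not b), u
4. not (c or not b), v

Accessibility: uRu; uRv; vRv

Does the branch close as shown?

No atom appears with both signs at the same world.

Open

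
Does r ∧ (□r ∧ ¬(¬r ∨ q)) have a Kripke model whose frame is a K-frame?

1. r ∧ (□r ∧ ¬(¬r ∨ q)), w0
2. r, w0
3. □r ∧ ¬(¬r ∨ q), w0
4. □r, w0
5. ¬(¬r ∨ q), w0
6. ¬q, w0

Satisfiable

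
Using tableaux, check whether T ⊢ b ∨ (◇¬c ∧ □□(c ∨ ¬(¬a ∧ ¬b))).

Not valid

Tableau for the negation ¬(b ∨ (◇¬c ∧ □□(c ∨ ¬(¬a ∧ ¬b)))):
1. ¬(b ∨ (◇¬c ∧ □□(c ∨ ¬(¬a ∧ ¬b)))), 0
2. ¬b, 0   [¬∨-rule on 1]
3. ¬(◇¬c ∧ □□(c ∨ ¬(¬a ∧ ¬b))), 0   [¬∨-rule on 1]
4. ¬□□(c ∨ ¬(¬a ∧ ¬b)), 0   [¬∧-rule on 3 (branches; this branch)]
5. ¬□(c ∨ ¬(¬a ∧ ¬b)), 1   [¬□-rule on 4: fresh world 1, 0R1]
6. ¬(c ∨ ¬(¬a ∧ ¬b)), 2   [¬□-rule on 5: fresh world 2, 1R2]
7. ¬c, 2   [¬∨-rule on 6]
8. ¬a ∧ ¬b, 2   [¬∨-rule on 6]
9. ¬a, 2   [∧-rule on 8]
10. ¬b, 2   [∧-rule on 8]
Accessibility: 0R0, 0R1, 1R1, 1R2, 2R2
The negation has an open branch (countermodel exists).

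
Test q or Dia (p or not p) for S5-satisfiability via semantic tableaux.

1. q or Dia (p or not p), u
2. Dia (p or not p), u
3. p or not p, v
4. not p, v
Accessibility: uRu, uRv, vRu, vRv

Yes, satisfiable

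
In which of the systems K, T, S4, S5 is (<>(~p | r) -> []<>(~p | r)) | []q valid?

S5

S4-tableau for the negation ~((<>(~p | r) -> []<>(~p | r)) | []q):
1. ~((<>(~p | r) -> []<>(~p | r)) | []q), w0
2. ~(<>(~p | r) -> []<>(~p | r)), w0
3. ~[]q, w0
4. <>(~p | r), w0
5. ~[]<>(~p | r), w0
6. ~q, w1
7. ~p | r, w2
8. r, w2
9. ~<>(~p | r), w3
10. ~(~p | r), w3
11. p, w3
12. ~r, w3
Accessibility: w0Rw0, w0Rw1, w0Rw2, w0Rw3, w1Rw1, w2Rw2, w3Rw3
Complete open branch: countermodel on an S4-frame, so not valid in S4, nor in K, T (the same frame is also a K-frame and a T-frame).
S5-tableau for the negation ~((<>(~p | r) -> []<>(~p | r)) | []q):
1. ~((<>(~p | r) -> []<>(~p | r)) | []q), w0
2. ~(<>(~p | r) -> []<>(~p | r)), w0
3. ~[]q, w0
4. <>(~p | r), w0
5. ~[]<>(~p | r), w0
6. ~q, w1
7. ~p | r, w2
8. r, w2
9. ~<>(~p | r), w3
10. ~(~p | r), w0
11. p, w0
12. ~r, w0
13. ~(~p | r), w1
14. p, w1
15. ~r, w1
16. ~(~p | r), w2
17. p, w2
18. ~r, w2
Accessibility: w0Rw0, w0Rw1, w0Rw2, w0Rw3, w1Rw0, w1Rw1, w1Rw2, w1Rw3, w2Rw0, w2Rw1, w2Rw2, w2Rw3, w3Rw0, w3Rw1, w3Rw2, w3Rw3
Branch closes: r and ~r both at w2.
Every branch closes (one shown): valid in S5.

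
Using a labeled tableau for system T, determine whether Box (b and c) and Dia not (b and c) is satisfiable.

1. Box (b and c) and Dia not (b and c), w0
2. Box (b and c), w0   [and-rule on 1]
3. Dia not (b and c), w0   [and-rule on 1]
4. b and c, w0   [Box-rule on 2 via w0Rw0]
5. b, w0   [and-rule on 4]
6. c, w0   [and-rule on 4]
7. not (b and c), w1   [Dia-rule on 3: fresh world w1, w0Rw1]
8. b and c, w1   [Box-rule on 2 via w0Rw1]
9. b, w1   [and-rule on 8]
10. c, w1   [and-rule on 8]
11. not c, w1   [neg-and-rule on 7 (branches; this branch)]
Accessibility: w0Rw0, w0Rw1, w1Rw1
Branch closes: c and not c both at w1.
(One branch shown.) All branches close.

Unsatisfiable (every branch closes)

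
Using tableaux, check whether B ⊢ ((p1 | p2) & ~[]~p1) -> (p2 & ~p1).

No, not valid

Tableau for the negation ~(((p1 | p2) & ~[]~p1) -> (p2 & ~p1)):
1. ~(((p1 | p2) & ~[]~p1) -> (p2 & ~p1)), w0
2. (p1 | p2) & ~[]~p1, w0
3. ~(p2 & ~p1), w0
4. p1 | p2, w0
5. ~[]~p1, w0
6. p1, w0
7. p2, w0
8. p1, w1
Accessibility: w0Rw0, w0Rw1, w1Rw0, w1Rw1
The negation has an open branch (countermodel exists).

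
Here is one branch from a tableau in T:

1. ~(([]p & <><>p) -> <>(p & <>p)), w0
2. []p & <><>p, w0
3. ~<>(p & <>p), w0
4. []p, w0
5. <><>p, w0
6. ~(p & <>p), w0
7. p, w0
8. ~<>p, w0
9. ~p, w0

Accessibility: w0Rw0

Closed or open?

Both p and ~p appear at w0.

Yes, closed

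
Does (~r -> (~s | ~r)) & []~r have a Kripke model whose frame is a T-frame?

Satisfiable (open branch found)

1. (~r -> (~s | ~r)) & []~r, w0
2. ~r -> (~s | ~r), w0
3. []~r, w0
4. ~r, w0
5. ~s | ~r, w0
Accessibility: w0Rw0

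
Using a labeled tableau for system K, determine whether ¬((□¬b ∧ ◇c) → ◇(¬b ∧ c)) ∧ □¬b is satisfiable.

Unsatisfiable

1. ¬((□¬b ∧ ◇c) → ◇(¬b ∧ c)) ∧ □¬b, w0
2. ¬((□¬b ∧ ◇c) → ◇(¬b ∧ c)), w0   [∧-rule on 1]
3. □¬b, w0   [∧-rule on 1]
4. □¬b ∧ ◇c, w0   [¬→-rule on 2]
5. ¬◇(¬b ∧ c), w0   [¬→-rule on 2]
6. ◇c, w0   [∧-rule on 4]
7. c, w1   [◇-rule on 6: fresh world w1, w0Rw1]
8. ¬b, w1   [□-rule on 3 via w0Rw1]
9. ¬(¬b ∧ c), w1   [¬◇-rule on 5 via w0Rw1]
10. ¬c, w1   [¬∧-rule on 9 (branches; this branch)]
Accessibility: w0Rw1
Branch closes: c and ¬c both at w1.
All branches of the tableau close; one closing branch shown above.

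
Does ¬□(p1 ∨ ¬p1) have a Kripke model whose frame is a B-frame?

1. ¬□(p1 ∨ ¬p1), 0
2. ¬(p1 ∨ ¬p1), 1
3. ¬p1, 1
4. p1, 1
Accessibility: 0R0, 0R1, 1R0, 1R1
Branch closes: p1 and ¬p1 both at 1.
(One branch shown.) All branches close.

Unsatisfiable (every branch closes)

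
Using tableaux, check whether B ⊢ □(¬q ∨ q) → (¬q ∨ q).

Tableau for the negation ¬(□(¬q ∨ q) → (¬q ∨ q)):
1. ¬(□(¬q ∨ q) → (¬q ∨ q)), w0
2. □(¬q ∨ q), w0
3. ¬(¬q ∨ q), w0
4. q, w0
5. ¬q, w0
Accessibility: w0Rw0
Branch closes: q and ¬q both at w0.
Every branch of the negation's tableau closes; the branch above is one of them.

Yes, valid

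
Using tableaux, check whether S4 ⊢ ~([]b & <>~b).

Valid

Tableau for the negation []b & <>~b:
1. []b & <>~b, u
2. []b, u   [&-rule on 1]
3. <>~b, u   [&-rule on 1]
4. b, u   [[]-rule on 2 via uRu]
5. ~b, v   [<>-rule on 3: fresh world v, uRv]
6. b, v   [[]-rule on 2 via uRv]
Accessibility: uRu, uRv, vRv
Branch closes: b and ~b both at v.
Every branch of the negation's tableau closes; the branch above is one of them.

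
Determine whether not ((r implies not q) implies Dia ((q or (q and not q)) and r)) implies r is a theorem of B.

Tableau for the negation not (not ((r implies not q) implies Dia ((q or (q and not q)) and r)) implies r):
1. not (not ((r implies not q) implies Dia ((q or (q and not q)) and r)) implies r), w0
2. not ((r implies not q) implies Dia ((q or (q and not q)) and r)), w0   [neg-implies-rule on 1]
3. not r, w0   [neg-implies-rule on 1]
4. r implies not q, w0   [neg-implies-rule on 2]
5. not Dia ((q or (q and not q)) and r), w0   [neg-implies-rule on 2]
6. not ((q or (q and not q)) and r), w0   [neg-Dia-rule on 5 via w0Rw0]
7. not q, w0   [implies-rule on 4 (branches; this branch)]
Accessibility: w0Rw0
The negation has an open branch (countermodel exists).

Invalid (countermodel exists)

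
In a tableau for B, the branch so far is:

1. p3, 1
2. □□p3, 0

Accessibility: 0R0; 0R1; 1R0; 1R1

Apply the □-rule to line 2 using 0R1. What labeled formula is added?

□p3, 1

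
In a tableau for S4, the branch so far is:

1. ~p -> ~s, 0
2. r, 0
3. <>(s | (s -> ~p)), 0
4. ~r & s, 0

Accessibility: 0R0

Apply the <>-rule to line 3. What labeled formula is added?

a fresh world 1 with 0R1, and s | (s -> ~p) at 1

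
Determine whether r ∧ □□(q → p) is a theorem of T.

Tableau for the negation ¬(r ∧ □□(q → p)):
1. ¬(r ∧ □□(q → p)), 0
2. ¬□□(q → p), 0
3. ¬□(q → p), 1
4. ¬(q → p), 2
5. q, 2
6. ¬p, 2
Accessibility: 0R0, 0R1, 1R1, 1R2, 2R2
The negation has an open branch (countermodel exists).

Invalid (countermodel exists)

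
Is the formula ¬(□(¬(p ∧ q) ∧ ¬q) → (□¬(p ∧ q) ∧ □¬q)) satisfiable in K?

No, unsatisfiable

1. ¬(□(¬(p ∧ q) ∧ ¬q) → (□¬(p ∧ q) ∧ □¬q)), 0
2. □(¬(p ∧ q) ∧ ¬q), 0   [¬→-rule on 1]
3. ¬(□¬(p ∧ q) ∧ □¬q), 0   [¬→-rule on 1]
4. ¬□¬(p ∧ q), 0   [¬∧-rule on 3 (branches; this branch)]
5. p ∧ q, 1   [¬□-rule on 4: fresh world 1, 0R1]
6. p, 1   [∧-rule on 5]
7. q, 1   [∧-rule on 5]
8. ¬(p ∧ q) ∧ ¬q, 1   [□-rule on 2 via 0R1]
9. ¬(p ∧ q), 1   [∧-rule on 8]
10. ¬q, 1   [∧-rule on 8]
Accessibility: 0R1
Branch closes: q and ¬q both at 1.
All branches of the tableau close; one closing branch shown above.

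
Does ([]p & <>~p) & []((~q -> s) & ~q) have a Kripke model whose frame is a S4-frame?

No, unsatisfiable

1. ([]p & <>~p) & []((~q -> s) & ~q), u
2. []p & <>~p, u
3. []((~q -> s) & ~q), u
4. []p, u
5. <>~p, u
6. (~q -> s) & ~q, u
7. ~q -> s, u
8. ~q, u
9. p, u
10. s, u
11. ~p, v
12. (~q -> s) & ~q, v
13. ~q -> s, v
14. ~q, v
15. p, v
Accessibility: uRu, uRv, vRv
Branch closes: p and ~p both at v.
All branches of the tableau close; one closing branch shown above.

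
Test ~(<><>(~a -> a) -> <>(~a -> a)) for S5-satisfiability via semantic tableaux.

Unsatisfiable

1. ~(<><>(~a -> a) -> <>(~a -> a)), u
2. <><>(~a -> a), u   [~->-rule on 1]
3. ~<>(~a -> a), u   [~->-rule on 1]
4. ~(~a -> a), u   [~<>-rule on 3 via uRu]
5. ~a, u   [~->-rule on 4]
6. <>(~a -> a), v   [<>-rule on 2: fresh world v, uRv]
7. ~(~a -> a), v   [~<>-rule on 3 via uRv]
8. ~a, v   [~->-rule on 7]
9. ~a -> a, w   [<>-rule on 6: fresh world w, vRw]
10. ~(~a -> a), w   [~<>-rule on 3 via uRw]
11. ~a, w   [~->-rule on 10]
12. a, w   [->-rule on 9 (branches; this branch)]
Accessibility: uRu, uRv, uRw, vRu, vRv, vRw, wRu, wRv, wRw
Branch closes: a and ~a both at w.
All branches of the tableau close; one closing branch shown above.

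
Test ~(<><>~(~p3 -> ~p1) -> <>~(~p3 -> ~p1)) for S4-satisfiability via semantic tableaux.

Unsatisfiable (every branch closes)

1. ~(<><>~(~p3 -> ~p1) -> <>~(~p3 -> ~p1)), w0
2. <><>~(~p3 -> ~p1), w0
3. ~<>~(~p3 -> ~p1), w0
4. ~p3 -> ~p1, w0
5. ~p1, w0
6. <>~(~p3 -> ~p1), w1
7. ~p3 -> ~p1, w1
8. ~p1, w1
9. ~(~p3 -> ~p1), w2
10. ~p3, w2
11. p1, w2
12. ~p3 -> ~p1, w2
13. ~p1, w2
Accessibility: w0Rw0, w0Rw1, w0Rw2, w1Rw1, w1Rw2, w2Rw2
Branch closes: p1 and ~p1 both at w2.
(One branch shown.) All branches close.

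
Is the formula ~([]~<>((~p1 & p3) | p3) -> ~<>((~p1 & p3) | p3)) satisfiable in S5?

Unsatisfiable (every branch closes)

1. ~([]~<>((~p1 & p3) | p3) -> ~<>((~p1 & p3) | p3)), u
2. []~<>((~p1 & p3) | p3), u
3. <>((~p1 & p3) | p3), u
4. ~<>((~p1 & p3) | p3), u
5. ~((~p1 & p3) | p3), u
6. ~(~p1 & p3), u
7. ~p3, u
8. (~p1 & p3) | p3, v
9. ~<>((~p1 & p3) | p3), v
10. ~((~p1 & p3) | p3), v
11. ~(~p1 & p3), v
12. ~p3, v
13. ~p1 & p3, v
14. ~p1, v
15. p3, v
Accessibility: uRu, uRv, vRu, vRv
Branch closes: p3 and ~p3 both at v.
(One branch shown.) All branches close.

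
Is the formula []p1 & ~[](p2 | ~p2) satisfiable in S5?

1. []p1 & ~[](p2 | ~p2), 0
2. []p1, 0
3. ~[](p2 | ~p2), 0
4. p1, 0
5. ~(p2 | ~p2), 1
6. ~p2, 1
7. p2, 1
Accessibility: 0R0, 0R1, 1R0, 1R1
Branch closes: p2 and ~p2 both at 1.
All branches of the tableau close; one closing branch shown above.

Unsatisfiable (every branch closes)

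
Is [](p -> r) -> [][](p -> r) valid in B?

Invalid (countermodel exists)

Tableau for the negation ~([](p -> r) -> [][](p -> r)):
1. ~([](p -> r) -> [][](p -> r)), w0
2. [](p -> r), w0   [~->-rule on 1]
3. ~[][](p -> r), w0   [~->-rule on 1]
4. p -> r, w0   [[]-rule on 2 via w0Rw0]
5. r, w0   [->-rule on 4 (branches; this branch)]
6. ~[](p -> r), w1   [~[]-rule on 3: fresh world w1, w0Rw1]
7. p -> r, w1   [[]-rule on 2 via w0Rw1]
8. r, w1   [->-rule on 7 (branches; this branch)]
9. ~(p -> r), w2   [~[]-rule on 6: fresh world w2, w1Rw2]
10. p, w2   [~->-rule on 9]
11. ~r, w2   [~->-rule on 9]
Accessibility: w0Rw0, w0Rw1, w1Rw0, w1Rw1, w1Rw2, w2Rw1, w2Rw2
The negation has an open branch (countermodel exists).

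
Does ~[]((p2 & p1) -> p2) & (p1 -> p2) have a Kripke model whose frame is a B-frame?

No, unsatisfiable

1. ~[]((p2 & p1) -> p2) & (p1 -> p2), u
2. ~[]((p2 & p1) -> p2), u
3. p1 -> p2, u
4. p2, u
5. ~((p2 & p1) -> p2), v
6. p2 & p1, v
7. ~p2, v
8. p2, v
9. p1, v
Accessibility: uRu, uRv, vRu, vRv
Branch closes: p2 and ~p2 both at v.
Every branch closes; the branch above is one of them.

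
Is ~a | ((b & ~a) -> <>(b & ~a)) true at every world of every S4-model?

Valid in S4

Tableau for the negation ~(~a | ((b & ~a) -> <>(b & ~a))):
1. ~(~a | ((b & ~a) -> <>(b & ~a))), w0
2. a, w0
3. ~((b & ~a) -> <>(b & ~a)), w0
4. b & ~a, w0
5. ~<>(b & ~a), w0
6. b, w0
7. ~a, w0
Accessibility: w0Rw0
Branch closes: a and ~a both at w0.
All branches of the negation close; one closing branch shown above.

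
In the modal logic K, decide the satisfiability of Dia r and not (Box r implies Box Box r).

Satisfiable

1. Dia r and not (Box r implies Box Box r), w0
2. Dia r, w0   [and-rule on 1]
3. not (Box r implies Box Box r), w0   [and-rule on 1]
4. Box r, w0   [neg-implies-rule on 3]
5. not Box Box r, w0   [neg-implies-rule on 3]
6. r, w1   [Dia-rule on 2: fresh world w1, w0Rw1]
7. not Box r, w2   [neg-Box-rule on 5: fresh world w2, w0Rw2]
8. r, w2   [Box-rule on 4 via w0Rw2]
9. not r, w3   [neg-Box-rule on 7: fresh world w3, w2Rw3]
Accessibility: w0Rw1, w0Rw2, w2Rw3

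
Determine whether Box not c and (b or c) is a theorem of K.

Tableau for the negation not (Box not c and (b or c)):
1. not (Box not c and (b or c)), w0
2. not (b or c), w0
3. not b, w0
4. not c, w0
The negation has an open branch (countermodel exists).

Not valid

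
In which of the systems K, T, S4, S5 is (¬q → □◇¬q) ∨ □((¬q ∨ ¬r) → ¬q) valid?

S5

S4-tableau for the negation ¬((¬q → □◇¬q) ∨ □((¬q ∨ ¬r) → ¬q)):
1. ¬((¬q → □◇¬q) ∨ □((¬q ∨ ¬r) → ¬q)), w0
2. ¬(¬q → □◇¬q), w0
3. ¬□((¬q ∨ ¬r) → ¬q), w0
4. ¬q, w0
5. ¬□◇¬q, w0
6. ¬((¬q ∨ ¬r) → ¬q), w1
7. ¬q ∨ ¬r, w1
8. q, w1
9. ¬r, w1
10. ¬◇¬q, w2
11. q, w2
Accessibility: w0Rw0, w0Rw1, w0Rw2, w1Rw1, w2Rw2
Complete open branch: countermodel on an S4-frame, so not valid in S4, nor in K, T (the same frame is also a K-frame and a T-frame).
S5-tableau for the negation ¬((¬q → □◇¬q) ∨ □((¬q ∨ ¬r) → ¬q)):
1. ¬((¬q → □◇¬q) ∨ □((¬q ∨ ¬r) → ¬q)), w0
2. ¬(¬q → □◇¬q), w0
3. ¬□((¬q ∨ ¬r) → ¬q), w0
4. ¬q, w0
5. ¬□◇¬q, w0
6. ¬((¬q ∨ ¬r) → ¬q), w1
7. ¬q ∨ ¬r, w1
8. q, w1
9. ¬r, w1
10. ¬◇¬q, w2
11. q, w0
Accessibility: w0Rw0, w0Rw1, w0Rw2, w1Rw0, w1Rw1, w1Rw2, w2Rw0, w2Rw1, w2Rw2
Branch closes: q and ¬q both at w0.
Every branch closes (one shown): valid in S5.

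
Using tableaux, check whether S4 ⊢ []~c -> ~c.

Tableau for the negation ~([]~c -> ~c):
1. ~([]~c -> ~c), 0
2. []~c, 0   [~->-rule on 1]
3. c, 0   [~->-rule on 1]
4. ~c, 0   [[]-rule on 2 via 0R0]
Accessibility: 0R0
Branch closes: c and ~c both at 0.
Every branch of the negation's tableau closes; the branch above is one of them.

Valid in S4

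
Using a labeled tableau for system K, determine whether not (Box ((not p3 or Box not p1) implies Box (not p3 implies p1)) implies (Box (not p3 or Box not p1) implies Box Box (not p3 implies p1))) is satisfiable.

Unsatisfiable

1. not (Box ((not p3 or Box not p1) implies Box (not p3 implies p1)) implies (Box (not p3 or Box not p1) implies Box Box (not p3 implies p1))), 0
2. Box ((not p3 or Box not p1) implies Box (not p3 implies p1)), 0
3. not (Box (not p3 or Box not p1) implies Box Box (not p3 implies p1)), 0
4. Box (not p3 or Box not p1), 0
5. not Box Box (not p3 implies p1), 0
6. not Box (not p3 implies p1), 1
7. (not p3 or Box not p1) implies Box (not p3 implies p1), 1
8. not p3 or Box not p1, 1
9. not (not p3 or Box not p1), 1
10. p3, 1
11. not Box not p1, 1
12. Box not p1, 1
13. not (not p3 implies p1), 2
14. not p3, 2
15. not p1, 2
16. p1, 3
17. not p1, 3
Accessibility: 0R1, 1R2, 1R3
Branch closes: p1 and not p1 both at 3.
(One branch shown.) All branches close.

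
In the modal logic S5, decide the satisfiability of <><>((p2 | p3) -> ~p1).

1. <><>((p2 | p3) -> ~p1), u
2. <>((p2 | p3) -> ~p1), v
3. (p2 | p3) -> ~p1, w
4. ~p1, w
Accessibility: uRu, uRv, uRw, vRu, vRv, vRw, wRu, wRv, wRw

Satisfiable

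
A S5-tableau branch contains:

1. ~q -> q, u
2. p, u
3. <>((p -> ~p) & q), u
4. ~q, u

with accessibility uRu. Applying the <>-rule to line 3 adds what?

a fresh world v with uRv, and (p -> ~p) & q at v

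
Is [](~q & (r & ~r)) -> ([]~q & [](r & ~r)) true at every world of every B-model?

Yes, valid

Tableau for the negation ~([](~q & (r & ~r)) -> ([]~q & [](r & ~r))):
1. ~([](~q & (r & ~r)) -> ([]~q & [](r & ~r))), u
2. [](~q & (r & ~r)), u   [~->-rule on 1]
3. ~([]~q & [](r & ~r)), u   [~->-rule on 1]
4. ~q & (r & ~r), u   [[]-rule on 2 via uRu]
5. ~q, u   [&-rule on 4]
6. r & ~r, u   [&-rule on 4]
7. r, u   [&-rule on 6]
8. ~r, u   [&-rule on 6]
Accessibility: uRu
Branch closes: r and ~r both at u.
All branches of the negation close; one closing branch shown above.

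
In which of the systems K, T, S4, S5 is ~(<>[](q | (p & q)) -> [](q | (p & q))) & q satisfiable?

K, T, S4

S4-tableau for the formula:
1. ~(<>[](q | (p & q)) -> [](q | (p & q))) & q, w0
2. ~(<>[](q | (p & q)) -> [](q | (p & q))), w0   [&-rule on 1]
3. q, w0   [&-rule on 1]
4. <>[](q | (p & q)), w0   [~->-rule on 2]
5. ~[](q | (p & q)), w0   [~->-rule on 2]
6. [](q | (p & q)), w1   [<>-rule on 4: fresh world w1, w0Rw1]
7. q | (p & q), w1   [[]-rule on 6 via w1Rw1]
8. p & q, w1   [|-rule on 7 (branches; this branch)]
9. p, w1   [&-rule on 8]
10. q, w1   [&-rule on 8]
11. ~(q | (p & q)), w2   [~[]-rule on 5: fresh world w2, w0Rw2]
12. ~q, w2   [~|-rule on 11]
13. ~(p & q), w2   [~|-rule on 11]
Accessibility: w0Rw0, w0Rw1, w0Rw2, w1Rw1, w2Rw2
Complete open branch: satisfiable in S4, hence also in K, T (this S4-model is also a K-model and a T-model).
S5-tableau for the formula:
1. ~(<>[](q | (p & q)) -> [](q | (p & q))) & q, w0
2. ~(<>[](q | (p & q)) -> [](q | (p & q))), w0   [&-rule on 1]
3. q, w0   [&-rule on 1]
4. <>[](q | (p & q)), w0   [~->-rule on 2]
5. ~[](q | (p & q)), w0   [~->-rule on 2]
6. [](q | (p & q)), w1   [<>-rule on 4: fresh world w1, w0Rw1]
7. q | (p & q), w0   [[]-rule on 6 via w1Rw0]
8. q | (p & q), w1   [[]-rule on 6 via w1Rw1]
9. p & q, w0   [|-rule on 7 (branches; this branch)]
10. p, w0   [&-rule on 9]
11. p & q, w1   [|-rule on 8 (branches; this branch)]
12. p, w1   [&-rule on 11]
13. q, w1   [&-rule on 11]
14. ~(q | (p & q)), w2   [~[]-rule on 5: fresh world w2, w0Rw2]
15. ~q, w2   [~|-rule on 14]
16. ~(p & q), w2   [~|-rule on 14]
17. q | (p & q), w2   [[]-rule on 6 via w1Rw2]
18. p & q, w2   [|-rule on 17 (branches; this branch)]
19. p, w2   [&-rule on 18]
20. q, w2   [&-rule on 18]
Accessibility: w0Rw0, w0Rw1, w0Rw2, w1Rw0, w1Rw1, w1Rw2, w2Rw0, w2Rw1, w2Rw2
Branch closes: q and ~q both at w2.
Every branch closes (one shown): unsatisfiable in S5.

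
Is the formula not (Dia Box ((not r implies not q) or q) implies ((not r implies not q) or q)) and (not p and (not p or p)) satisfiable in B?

No, unsatisfiable

1. not (Dia Box ((not r implies not q) or q) implies ((not r implies not q) or q)) and (not p and (not p or p)), w0
2. not (Dia Box ((not r implies not q) or q) implies ((not r implies not q) or q)), w0
3. not p and (not p or p), w0
4. Dia Box ((not r implies not q) or q), w0
5. not ((not r implies not q) or q), w0
6. not p, w0
7. not p or p, w0
8. not (not r implies not q), w0
9. not q, w0
10. not r, w0
11. q, w0
Accessibility: w0Rw0
Branch closes: q and not q both at w0.
(One branch shown.) All branches close.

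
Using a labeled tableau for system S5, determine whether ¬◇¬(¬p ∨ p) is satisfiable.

Satisfiable

1. ¬◇¬(¬p ∨ p), 0
2. ¬p ∨ p, 0
3. p, 0
Accessibility: 0R0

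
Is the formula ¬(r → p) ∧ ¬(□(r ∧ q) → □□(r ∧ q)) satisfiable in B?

1. ¬(r → p) ∧ ¬(□(r ∧ q) → □□(r ∧ q)), 0
2. ¬(r → p), 0
3. ¬(□(r ∧ q) → □□(r ∧ q)), 0
4. r, 0
5. ¬p, 0
6. □(r ∧ q), 0
7. ¬□□(r ∧ q), 0
8. r ∧ q, 0
9. q, 0
10. ¬□(r ∧ q), 1
11. r ∧ q, 1
12. r, 1
13. q, 1
14. ¬(r ∧ q), 2
15. ¬q, 2
Accessibility: 0R0, 0R1, 1R0, 1R1, 1R2, 2R1, 2R2

Satisfiable (open branch found)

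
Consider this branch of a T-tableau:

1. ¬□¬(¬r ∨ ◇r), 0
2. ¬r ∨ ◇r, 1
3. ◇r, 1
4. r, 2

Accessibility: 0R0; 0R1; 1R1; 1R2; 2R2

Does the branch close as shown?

No atom appears with both signs at the same world.

Open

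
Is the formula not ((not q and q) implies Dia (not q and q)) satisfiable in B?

Unsatisfiable

1. not ((not q and q) implies Dia (not q and q)), 0
2. not q and q, 0   [neg-implies-rule on 1]
3. not Dia (not q and q), 0   [neg-implies-rule on 1]
4. not q, 0   [and-rule on 2]
5. q, 0   [and-rule on 2]
Accessibility: 0R0
Branch closes: q and not q both at 0.
Every branch closes; the branch above is one of them.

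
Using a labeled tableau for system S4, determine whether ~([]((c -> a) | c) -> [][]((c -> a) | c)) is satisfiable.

Unsatisfiable

1. ~([]((c -> a) | c) -> [][]((c -> a) | c)), 0
2. []((c -> a) | c), 0   [~->-rule on 1]
3. ~[][]((c -> a) | c), 0   [~->-rule on 1]
4. (c -> a) | c, 0   [[]-rule on 2 via 0R0]
5. c -> a, 0   [|-rule on 4 (branches; this branch)]
6. a, 0   [->-rule on 5 (branches; this branch)]
7. ~[]((c -> a) | c), 1   [~[]-rule on 3: fresh world 1, 0R1]
8. (c -> a) | c, 1   [[]-rule on 2 via 0R1]
9. c -> a, 1   [|-rule on 8 (branches; this branch)]
10. a, 1   [->-rule on 9 (branches; this branch)]
11. ~((c -> a) | c), 2   [~[]-rule on 7: fresh world 2, 1R2]
12. ~(c -> a), 2   [~|-rule on 11]
13. ~c, 2   [~|-rule on 11]
14. c, 2   [~->-rule on 12]
15. ~a, 2   [~->-rule on 12]
Accessibility: 0R0, 0R1, 0R2, 1R1, 1R2, 2R2
Branch closes: c and ~c both at 2.
All branches of the tableau close; one closing branch shown above.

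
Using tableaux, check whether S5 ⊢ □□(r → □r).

Not valid

Tableau for the negation ¬□□(r → □r):
1. ¬□□(r → □r), u
2. ¬□(r → □r), v   [¬□-rule on 1: fresh world v, uRv]
3. ¬(r → □r), w   [¬□-rule on 2: fresh world w, vRw]
4. r, w   [¬→-rule on 3]
5. ¬□r, w   [¬→-rule on 3]
6. ¬r, x   [¬□-rule on 5: fresh world x, wRx]
Accessibility: uRu, uRv, uRw, uRx, vRu, vRv, vRw, vRx, wRu, wRv, wRw, wRx, xRu, xRv, xRw, xRx
The negation has an open branch (countermodel exists).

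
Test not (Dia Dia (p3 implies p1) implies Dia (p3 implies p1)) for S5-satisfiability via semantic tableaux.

No, unsatisfiable

1. not (Dia Dia (p3 implies p1) implies Dia (p3 implies p1)), u
2. Dia Dia (p3 implies p1), u   [neg-implies-rule on 1]
3. not Dia (p3 implies p1), u   [neg-implies-rule on 1]
4. not (p3 implies p1), u   [neg-Dia-rule on 3 via uRu]
5. p3, u   [neg-implies-rule on 4]
6. not p1, u   [neg-implies-rule on 4]
7. Dia (p3 implies p1), v   [Dia-rule on 2: fresh world v, uRv]
8. not (p3 implies p1), v   [neg-Dia-rule on 3 via uRv]
9. p3, v   [neg-implies-rule on 8]
10. not p1, v   [neg-implies-rule on 8]
11. p3 implies p1, w   [Dia-rule on 7: fresh world w, vRw]
12. not (p3 implies p1), w   [neg-Dia-rule on 3 via uRw]
13. p3, w   [neg-implies-rule on 12]
14. not p1, w   [neg-implies-rule on 12]
15. p1, w   [implies-rule on 11 (branches; this branch)]
Accessibility: uRu, uRv, uRw, vRu, vRv, vRw, wRu, wRv, wRw
Branch closes: p1 and not p1 both at w.
Every branch closes; the branch above is one of them.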